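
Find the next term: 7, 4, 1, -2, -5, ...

Differences: 4 - 7 = -3
This is an arithmetic sequence with common difference d = -3.
Next term = -5 + -3 = -8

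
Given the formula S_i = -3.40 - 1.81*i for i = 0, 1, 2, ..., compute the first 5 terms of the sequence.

This is an arithmetic sequence.
i=0: S_0 = -3.4 + -1.81*0 = -3.4
i=1: S_1 = -3.4 + -1.81*1 = -5.21
i=2: S_2 = -3.4 + -1.81*2 = -7.02
i=3: S_3 = -3.4 + -1.81*3 = -8.83
i=4: S_4 = -3.4 + -1.81*4 = -10.64
The first 5 terms are: [-3.4, -5.21, -7.02, -8.83, -10.64]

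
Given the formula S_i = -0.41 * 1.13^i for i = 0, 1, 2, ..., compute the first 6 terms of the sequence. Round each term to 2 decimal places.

This is a geometric sequence.
i=0: S_0 = -0.41 * 1.13^0 = -0.41
i=1: S_1 = -0.41 * 1.13^1 ≈ -0.46
i=2: S_2 = -0.41 * 1.13^2 ≈ -0.52
i=3: S_3 = -0.41 * 1.13^3 ≈ -0.59
i=4: S_4 = -0.41 * 1.13^4 ≈ -0.67
i=5: S_5 = -0.41 * 1.13^5 ≈ -0.76
The first 6 terms are: [-0.41, -0.46, -0.52, -0.59, -0.67, -0.76]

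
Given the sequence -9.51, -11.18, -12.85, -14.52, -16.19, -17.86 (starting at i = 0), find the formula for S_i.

Check differences: -11.18 - -9.51 = -1.67
-12.85 - -11.18 = -1.67
Common difference d = -1.67.
First term a = -9.51.
Formula: S_i = -9.51 - 1.67*i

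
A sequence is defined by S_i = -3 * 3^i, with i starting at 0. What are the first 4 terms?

This is a geometric sequence.
i=0: S_0 = -3 * 3^0 = -3
i=1: S_1 = -3 * 3^1 = -9
i=2: S_2 = -3 * 3^2 = -27
i=3: S_3 = -3 * 3^3 = -81
The first 4 terms are: [-3, -9, -27, -81]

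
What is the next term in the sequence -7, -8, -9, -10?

Differences: -8 - -7 = -1
This is an arithmetic sequence with common difference d = -1.
Next term = -10 + -1 = -11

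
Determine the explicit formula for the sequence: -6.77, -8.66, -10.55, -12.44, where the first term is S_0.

Check differences: -8.66 - -6.77 = -1.89
-10.55 - -8.66 = -1.89
Common difference d = -1.89.
First term a = -6.77.
Formula: S_i = -6.77 - 1.89*i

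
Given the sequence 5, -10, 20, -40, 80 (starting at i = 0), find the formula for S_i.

Check ratios: -10 / 5 = -2.0
Common ratio r = -2.
First term a = 5.
Formula: S_i = 5 * (-2)^i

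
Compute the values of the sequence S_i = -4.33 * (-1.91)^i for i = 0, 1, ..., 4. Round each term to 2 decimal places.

This is a geometric sequence.
i=0: S_0 = -4.33 * (-1.91)^0 = -4.33
i=1: S_1 = -4.33 * (-1.91)^1 ≈ 8.27
i=2: S_2 = -4.33 * (-1.91)^2 ≈ -15.8
i=3: S_3 = -4.33 * (-1.91)^3 ≈ 30.17
i=4: S_4 = -4.33 * (-1.91)^4 ≈ -57.63
The first 5 terms are: [-4.33, 8.27, -15.8, 30.17, -57.63]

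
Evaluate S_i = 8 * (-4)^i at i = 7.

S_7 = 8 * (-4)^7 = 8 * -16384 = -131072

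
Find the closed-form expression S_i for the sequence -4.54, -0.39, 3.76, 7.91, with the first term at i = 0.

Check differences: -0.39 - -4.54 = 4.15
3.76 - -0.39 = 4.15
Common difference d = 4.15.
First term a = -4.54.
Formula: S_i = -4.54 + 4.15*i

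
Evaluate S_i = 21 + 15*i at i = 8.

S_8 = 21 + 15*8 = 21 + 120 = 141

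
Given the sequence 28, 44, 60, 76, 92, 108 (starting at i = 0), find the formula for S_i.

Check differences: 44 - 28 = 16
60 - 44 = 16
Common difference d = 16.
First term a = 28.
Formula: S_i = 28 + 16*i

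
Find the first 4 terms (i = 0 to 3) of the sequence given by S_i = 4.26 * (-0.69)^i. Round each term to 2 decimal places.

This is a geometric sequence.
i=0: S_0 = 4.26 * (-0.69)^0 = 4.26
i=1: S_1 = 4.26 * (-0.69)^1 ≈ -2.94
i=2: S_2 = 4.26 * (-0.69)^2 ≈ 2.03
i=3: S_3 = 4.26 * (-0.69)^3 ≈ -1.4
The first 4 terms are: [4.26, -2.94, 2.03, -1.4]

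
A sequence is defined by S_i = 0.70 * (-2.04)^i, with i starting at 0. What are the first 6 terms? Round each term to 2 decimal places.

This is a geometric sequence.
i=0: S_0 = 0.7 * (-2.04)^0 = 0.7
i=1: S_1 = 0.7 * (-2.04)^1 ≈ -1.43
i=2: S_2 = 0.7 * (-2.04)^2 ≈ 2.91
i=3: S_3 = 0.7 * (-2.04)^3 ≈ -5.94
i=4: S_4 = 0.7 * (-2.04)^4 ≈ 12.12
i=5: S_5 = 0.7 * (-2.04)^5 ≈ -24.73
The first 6 terms are: [0.7, -1.43, 2.91, -5.94, 12.12, -24.73]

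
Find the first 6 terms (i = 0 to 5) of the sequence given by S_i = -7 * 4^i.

This is a geometric sequence.
i=0: S_0 = -7 * 4^0 = -7
i=1: S_1 = -7 * 4^1 = -28
i=2: S_2 = -7 * 4^2 = -112
i=3: S_3 = -7 * 4^3 = -448
i=4: S_4 = -7 * 4^4 = -1792
i=5: S_5 = -7 * 4^5 = -7168
The first 6 terms are: [-7, -28, -112, -448, -1792, -7168]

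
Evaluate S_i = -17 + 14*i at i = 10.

S_10 = -17 + 14*10 = -17 + 140 = 123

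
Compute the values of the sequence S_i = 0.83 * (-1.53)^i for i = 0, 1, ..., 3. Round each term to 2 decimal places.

This is a geometric sequence.
i=0: S_0 = 0.83 * (-1.53)^0 = 0.83
i=1: S_1 = 0.83 * (-1.53)^1 ≈ -1.27
i=2: S_2 = 0.83 * (-1.53)^2 ≈ 1.94
i=3: S_3 = 0.83 * (-1.53)^3 ≈ -2.97
The first 4 terms are: [0.83, -1.27, 1.94, -2.97]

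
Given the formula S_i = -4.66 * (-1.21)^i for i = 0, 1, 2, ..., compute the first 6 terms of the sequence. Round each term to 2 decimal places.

This is a geometric sequence.
i=0: S_0 = -4.66 * (-1.21)^0 = -4.66
i=1: S_1 = -4.66 * (-1.21)^1 ≈ 5.64
i=2: S_2 = -4.66 * (-1.21)^2 ≈ -6.82
i=3: S_3 = -4.66 * (-1.21)^3 ≈ 8.26
i=4: S_4 = -4.66 * (-1.21)^4 ≈ -9.99
i=5: S_5 = -4.66 * (-1.21)^5 ≈ 12.09
The first 6 terms are: [-4.66, 5.64, -6.82, 8.26, -9.99, 12.09]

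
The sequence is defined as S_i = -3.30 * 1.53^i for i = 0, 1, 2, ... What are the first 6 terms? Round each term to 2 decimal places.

This is a geometric sequence.
i=0: S_0 = -3.3 * 1.53^0 = -3.3
i=1: S_1 = -3.3 * 1.53^1 ≈ -5.05
i=2: S_2 = -3.3 * 1.53^2 ≈ -7.72
i=3: S_3 = -3.3 * 1.53^3 ≈ -11.82
i=4: S_4 = -3.3 * 1.53^4 ≈ -18.08
i=5: S_5 = -3.3 * 1.53^5 ≈ -27.67
The first 6 terms are: [-3.3, -5.05, -7.72, -11.82, -18.08, -27.67]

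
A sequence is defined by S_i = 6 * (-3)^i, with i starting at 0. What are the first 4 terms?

This is a geometric sequence.
i=0: S_0 = 6 * (-3)^0 = 6
i=1: S_1 = 6 * (-3)^1 = -18
i=2: S_2 = 6 * (-3)^2 = 54
i=3: S_3 = 6 * (-3)^3 = -162
The first 4 terms are: [6, -18, 54, -162]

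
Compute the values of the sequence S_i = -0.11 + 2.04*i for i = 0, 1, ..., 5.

This is an arithmetic sequence.
i=0: S_0 = -0.11 + 2.04*0 = -0.11
i=1: S_1 = -0.11 + 2.04*1 = 1.93
i=2: S_2 = -0.11 + 2.04*2 = 3.97
i=3: S_3 = -0.11 + 2.04*3 = 6.01
i=4: S_4 = -0.11 + 2.04*4 = 8.05
i=5: S_5 = -0.11 + 2.04*5 = 10.09
The first 6 terms are: [-0.11, 1.93, 3.97, 6.01, 8.05, 10.09]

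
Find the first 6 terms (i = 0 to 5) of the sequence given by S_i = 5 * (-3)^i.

This is a geometric sequence.
i=0: S_0 = 5 * (-3)^0 = 5
i=1: S_1 = 5 * (-3)^1 = -15
i=2: S_2 = 5 * (-3)^2 = 45
i=3: S_3 = 5 * (-3)^3 = -135
i=4: S_4 = 5 * (-3)^4 = 405
i=5: S_5 = 5 * (-3)^5 = -1215
The first 6 terms are: [5, -15, 45, -135, 405, -1215]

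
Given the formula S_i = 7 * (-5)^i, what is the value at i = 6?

S_6 = 7 * (-5)^6 = 7 * 15625 = 109375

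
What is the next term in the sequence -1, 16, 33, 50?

Differences: 16 - -1 = 17
This is an arithmetic sequence with common difference d = 17.
Next term = 50 + 17 = 67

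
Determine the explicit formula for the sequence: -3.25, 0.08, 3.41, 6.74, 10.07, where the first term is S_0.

Check differences: 0.08 - -3.25 = 3.33
3.41 - 0.08 = 3.33
Common difference d = 3.33.
First term a = -3.25.
Formula: S_i = -3.25 + 3.33*i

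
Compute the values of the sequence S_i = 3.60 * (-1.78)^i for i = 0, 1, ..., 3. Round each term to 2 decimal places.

This is a geometric sequence.
i=0: S_0 = 3.6 * (-1.78)^0 = 3.6
i=1: S_1 = 3.6 * (-1.78)^1 ≈ -6.41
i=2: S_2 = 3.6 * (-1.78)^2 ≈ 11.41
i=3: S_3 = 3.6 * (-1.78)^3 ≈ -20.3
The first 4 terms are: [3.6, -6.41, 11.41, -20.3]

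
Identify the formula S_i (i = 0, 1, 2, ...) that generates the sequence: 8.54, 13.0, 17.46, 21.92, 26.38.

Check differences: 13.0 - 8.54 = 4.46
17.46 - 13.0 = 4.46
Common difference d = 4.46.
First term a = 8.54.
Formula: S_i = 8.54 + 4.46*i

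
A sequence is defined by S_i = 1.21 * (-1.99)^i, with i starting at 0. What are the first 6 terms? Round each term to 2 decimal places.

This is a geometric sequence.
i=0: S_0 = 1.21 * (-1.99)^0 = 1.21
i=1: S_1 = 1.21 * (-1.99)^1 ≈ -2.41
i=2: S_2 = 1.21 * (-1.99)^2 ≈ 4.79
i=3: S_3 = 1.21 * (-1.99)^3 ≈ -9.54
i=4: S_4 = 1.21 * (-1.99)^4 ≈ 18.98
i=5: S_5 = 1.21 * (-1.99)^5 ≈ -37.76
The first 6 terms are: [1.21, -2.41, 4.79, -9.54, 18.98, -37.76]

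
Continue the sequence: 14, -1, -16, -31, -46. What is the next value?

Differences: -1 - 14 = -15
This is an arithmetic sequence with common difference d = -15.
Next term = -46 + -15 = -61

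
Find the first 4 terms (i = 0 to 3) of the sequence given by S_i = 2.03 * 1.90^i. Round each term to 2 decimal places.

This is a geometric sequence.
i=0: S_0 = 2.03 * 1.9^0 = 2.03
i=1: S_1 = 2.03 * 1.9^1 ≈ 3.86
i=2: S_2 = 2.03 * 1.9^2 ≈ 7.33
i=3: S_3 = 2.03 * 1.9^3 ≈ 13.92
The first 4 terms are: [2.03, 3.86, 7.33, 13.92]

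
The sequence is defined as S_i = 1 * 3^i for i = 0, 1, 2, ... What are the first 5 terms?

This is a geometric sequence.
i=0: S_0 = 1 * 3^0 = 1
i=1: S_1 = 1 * 3^1 = 3
i=2: S_2 = 1 * 3^2 = 9
i=3: S_3 = 1 * 3^3 = 27
i=4: S_4 = 1 * 3^4 = 81
The first 5 terms are: [1, 3, 9, 27, 81]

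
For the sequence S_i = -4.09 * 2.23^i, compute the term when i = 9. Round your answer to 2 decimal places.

S_9 = -4.09 * 2.23^9 ≈ -4.09 * 1363.7783 ≈ -5577.85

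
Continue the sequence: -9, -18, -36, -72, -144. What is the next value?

Ratios: -18 / -9 = 2.0
This is a geometric sequence with common ratio r = 2.
Next term = -144 * 2 = -288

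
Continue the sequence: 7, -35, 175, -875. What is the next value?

Ratios: -35 / 7 = -5.0
This is a geometric sequence with common ratio r = -5.
Next term = -875 * -5 = 4375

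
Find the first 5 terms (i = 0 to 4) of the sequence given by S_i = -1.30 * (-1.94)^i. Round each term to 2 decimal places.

This is a geometric sequence.
i=0: S_0 = -1.3 * (-1.94)^0 = -1.3
i=1: S_1 = -1.3 * (-1.94)^1 ≈ 2.52
i=2: S_2 = -1.3 * (-1.94)^2 ≈ -4.89
i=3: S_3 = -1.3 * (-1.94)^3 ≈ 9.49
i=4: S_4 = -1.3 * (-1.94)^4 ≈ -18.41
The first 5 terms are: [-1.3, 2.52, -4.89, 9.49, -18.41]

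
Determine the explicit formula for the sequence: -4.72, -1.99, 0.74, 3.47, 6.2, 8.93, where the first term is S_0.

Check differences: -1.99 - -4.72 = 2.73
0.74 - -1.99 = 2.73
Common difference d = 2.73.
First term a = -4.72.
Formula: S_i = -4.72 + 2.73*i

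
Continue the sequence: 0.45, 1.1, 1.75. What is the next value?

Differences: 1.1 - 0.45 = 0.65
This is an arithmetic sequence with common difference d = 0.65.
Next term = 1.75 + 0.65 = 2.4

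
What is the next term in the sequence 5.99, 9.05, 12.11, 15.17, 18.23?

Differences: 9.05 - 5.99 = 3.06
This is an arithmetic sequence with common difference d = 3.06.
Next term = 18.23 + 3.06 = 21.29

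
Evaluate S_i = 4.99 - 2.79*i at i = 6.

S_6 = 4.99 + -2.79*6 = 4.99 + -16.74 = -11.75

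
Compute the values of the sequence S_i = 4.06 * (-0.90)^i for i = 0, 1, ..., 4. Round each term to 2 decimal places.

This is a geometric sequence.
i=0: S_0 = 4.06 * (-0.9)^0 = 4.06
i=1: S_1 = 4.06 * (-0.9)^1 ≈ -3.65
i=2: S_2 = 4.06 * (-0.9)^2 ≈ 3.29
i=3: S_3 = 4.06 * (-0.9)^3 ≈ -2.96
i=4: S_4 = 4.06 * (-0.9)^4 ≈ 2.66
The first 5 terms are: [4.06, -3.65, 3.29, -2.96, 2.66]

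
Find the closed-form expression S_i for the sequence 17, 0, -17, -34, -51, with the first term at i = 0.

Check differences: 0 - 17 = -17
-17 - 0 = -17
Common difference d = -17.
First term a = 17.
Formula: S_i = 17 - 17*i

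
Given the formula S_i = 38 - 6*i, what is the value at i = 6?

S_6 = 38 + -6*6 = 38 + -36 = 2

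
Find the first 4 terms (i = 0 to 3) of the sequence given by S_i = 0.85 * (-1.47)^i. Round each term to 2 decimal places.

This is a geometric sequence.
i=0: S_0 = 0.85 * (-1.47)^0 = 0.85
i=1: S_1 = 0.85 * (-1.47)^1 ≈ -1.25
i=2: S_2 = 0.85 * (-1.47)^2 ≈ 1.84
i=3: S_3 = 0.85 * (-1.47)^3 ≈ -2.7
The first 4 terms are: [0.85, -1.25, 1.84, -2.7]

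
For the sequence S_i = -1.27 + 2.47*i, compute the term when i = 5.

S_5 = -1.27 + 2.47*5 = -1.27 + 12.35 = 11.08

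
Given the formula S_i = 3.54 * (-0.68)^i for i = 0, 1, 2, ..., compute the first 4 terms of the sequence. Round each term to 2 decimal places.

This is a geometric sequence.
i=0: S_0 = 3.54 * (-0.68)^0 = 3.54
i=1: S_1 = 3.54 * (-0.68)^1 ≈ -2.41
i=2: S_2 = 3.54 * (-0.68)^2 ≈ 1.64
i=3: S_3 = 3.54 * (-0.68)^3 ≈ -1.11
The first 4 terms are: [3.54, -2.41, 1.64, -1.11]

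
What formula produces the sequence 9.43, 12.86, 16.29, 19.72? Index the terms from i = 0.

Check differences: 12.86 - 9.43 = 3.43
16.29 - 12.86 = 3.43
Common difference d = 3.43.
First term a = 9.43.
Formula: S_i = 9.43 + 3.43*i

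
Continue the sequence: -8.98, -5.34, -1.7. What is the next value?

Differences: -5.34 - -8.98 = 3.64
This is an arithmetic sequence with common difference d = 3.64.
Next term = -1.7 + 3.64 = 1.94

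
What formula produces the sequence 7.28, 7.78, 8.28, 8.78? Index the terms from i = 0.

Check differences: 7.78 - 7.28 = 0.5
8.28 - 7.78 = 0.5
Common difference d = 0.5.
First term a = 7.28.
Formula: S_i = 7.28 + 0.50*i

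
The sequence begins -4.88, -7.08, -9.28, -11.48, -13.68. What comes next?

Differences: -7.08 - -4.88 = -2.2
This is an arithmetic sequence with common difference d = -2.2.
Next term = -13.68 + -2.2 = -15.88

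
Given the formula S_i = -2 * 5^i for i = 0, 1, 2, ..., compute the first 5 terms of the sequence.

This is a geometric sequence.
i=0: S_0 = -2 * 5^0 = -2
i=1: S_1 = -2 * 5^1 = -10
i=2: S_2 = -2 * 5^2 = -50
i=3: S_3 = -2 * 5^3 = -250
i=4: S_4 = -2 * 5^4 = -1250
The first 5 terms are: [-2, -10, -50, -250, -1250]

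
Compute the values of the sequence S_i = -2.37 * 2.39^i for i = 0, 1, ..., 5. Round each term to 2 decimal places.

This is a geometric sequence.
i=0: S_0 = -2.37 * 2.39^0 = -2.37
i=1: S_1 = -2.37 * 2.39^1 ≈ -5.66
i=2: S_2 = -2.37 * 2.39^2 ≈ -13.54
i=3: S_3 = -2.37 * 2.39^3 ≈ -32.36
i=4: S_4 = -2.37 * 2.39^4 ≈ -77.33
i=5: S_5 = -2.37 * 2.39^5 ≈ -184.82
The first 6 terms are: [-2.37, -5.66, -13.54, -32.36, -77.33, -184.82]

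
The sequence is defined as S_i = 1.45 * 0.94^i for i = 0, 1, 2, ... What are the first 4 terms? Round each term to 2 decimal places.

This is a geometric sequence.
i=0: S_0 = 1.45 * 0.94^0 = 1.45
i=1: S_1 = 1.45 * 0.94^1 ≈ 1.36
i=2: S_2 = 1.45 * 0.94^2 ≈ 1.28
i=3: S_3 = 1.45 * 0.94^3 ≈ 1.2
The first 4 terms are: [1.45, 1.36, 1.28, 1.2]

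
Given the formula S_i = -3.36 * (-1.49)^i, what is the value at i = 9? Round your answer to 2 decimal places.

S_9 = -3.36 * (-1.49)^9 ≈ -3.36 * -36.1973 ≈ 121.62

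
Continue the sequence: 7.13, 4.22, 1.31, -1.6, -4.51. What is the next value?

Differences: 4.22 - 7.13 = -2.91
This is an arithmetic sequence with common difference d = -2.91.
Next term = -4.51 + -2.91 = -7.42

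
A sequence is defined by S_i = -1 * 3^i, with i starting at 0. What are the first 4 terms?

This is a geometric sequence.
i=0: S_0 = -1 * 3^0 = -1
i=1: S_1 = -1 * 3^1 = -3
i=2: S_2 = -1 * 3^2 = -9
i=3: S_3 = -1 * 3^3 = -27
The first 4 terms are: [-1, -3, -9, -27]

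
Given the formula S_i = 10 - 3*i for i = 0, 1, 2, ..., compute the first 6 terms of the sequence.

This is an arithmetic sequence.
i=0: S_0 = 10 + -3*0 = 10
i=1: S_1 = 10 + -3*1 = 7
i=2: S_2 = 10 + -3*2 = 4
i=3: S_3 = 10 + -3*3 = 1
i=4: S_4 = 10 + -3*4 = -2
i=5: S_5 = 10 + -3*5 = -5
The first 6 terms are: [10, 7, 4, 1, -2, -5]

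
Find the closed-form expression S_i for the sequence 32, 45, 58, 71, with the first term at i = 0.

Check differences: 45 - 32 = 13
58 - 45 = 13
Common difference d = 13.
First term a = 32.
Formula: S_i = 32 + 13*i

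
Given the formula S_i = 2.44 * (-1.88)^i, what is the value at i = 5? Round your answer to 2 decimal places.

S_5 = 2.44 * (-1.88)^5 ≈ 2.44 * -23.4849 ≈ -57.3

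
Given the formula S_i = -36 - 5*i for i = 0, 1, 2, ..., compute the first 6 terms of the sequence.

This is an arithmetic sequence.
i=0: S_0 = -36 + -5*0 = -36
i=1: S_1 = -36 + -5*1 = -41
i=2: S_2 = -36 + -5*2 = -46
i=3: S_3 = -36 + -5*3 = -51
i=4: S_4 = -36 + -5*4 = -56
i=5: S_5 = -36 + -5*5 = -61
The first 6 terms are: [-36, -41, -46, -51, -56, -61]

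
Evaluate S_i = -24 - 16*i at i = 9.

S_9 = -24 + -16*9 = -24 + -144 = -168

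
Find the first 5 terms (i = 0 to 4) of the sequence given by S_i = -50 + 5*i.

This is an arithmetic sequence.
i=0: S_0 = -50 + 5*0 = -50
i=1: S_1 = -50 + 5*1 = -45
i=2: S_2 = -50 + 5*2 = -40
i=3: S_3 = -50 + 5*3 = -35
i=4: S_4 = -50 + 5*4 = -30
The first 5 terms are: [-50, -45, -40, -35, -30]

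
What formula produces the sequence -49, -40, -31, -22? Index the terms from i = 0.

Check differences: -40 - -49 = 9
-31 - -40 = 9
Common difference d = 9.
First term a = -49.
Formula: S_i = -49 + 9*i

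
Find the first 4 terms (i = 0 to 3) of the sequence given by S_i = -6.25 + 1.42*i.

This is an arithmetic sequence.
i=0: S_0 = -6.25 + 1.42*0 = -6.25
i=1: S_1 = -6.25 + 1.42*1 = -4.83
i=2: S_2 = -6.25 + 1.42*2 = -3.41
i=3: S_3 = -6.25 + 1.42*3 = -1.99
The first 4 terms are: [-6.25, -4.83, -3.41, -1.99]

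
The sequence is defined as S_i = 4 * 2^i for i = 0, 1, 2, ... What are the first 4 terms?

This is a geometric sequence.
i=0: S_0 = 4 * 2^0 = 4
i=1: S_1 = 4 * 2^1 = 8
i=2: S_2 = 4 * 2^2 = 16
i=3: S_3 = 4 * 2^3 = 32
The first 4 terms are: [4, 8, 16, 32]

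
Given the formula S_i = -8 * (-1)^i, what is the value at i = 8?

S_8 = -8 * (-1)^8 = -8 * 1 = -8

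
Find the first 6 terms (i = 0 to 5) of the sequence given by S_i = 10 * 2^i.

This is a geometric sequence.
i=0: S_0 = 10 * 2^0 = 10
i=1: S_1 = 10 * 2^1 = 20
i=2: S_2 = 10 * 2^2 = 40
i=3: S_3 = 10 * 2^3 = 80
i=4: S_4 = 10 * 2^4 = 160
i=5: S_5 = 10 * 2^5 = 320
The first 6 terms are: [10, 20, 40, 80, 160, 320]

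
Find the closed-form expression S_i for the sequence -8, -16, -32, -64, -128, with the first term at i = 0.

Check ratios: -16 / -8 = 2.0
Common ratio r = 2.
First term a = -8.
Formula: S_i = -8 * 2^i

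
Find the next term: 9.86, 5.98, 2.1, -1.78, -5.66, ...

Differences: 5.98 - 9.86 = -3.88
This is an arithmetic sequence with common difference d = -3.88.
Next term = -5.66 + -3.88 = -9.54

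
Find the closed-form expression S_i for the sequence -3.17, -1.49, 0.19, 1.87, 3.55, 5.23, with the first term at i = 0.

Check differences: -1.49 - -3.17 = 1.68
0.19 - -1.49 = 1.68
Common difference d = 1.68.
First term a = -3.17.
Formula: S_i = -3.17 + 1.68*i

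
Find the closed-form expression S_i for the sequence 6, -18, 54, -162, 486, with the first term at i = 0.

Check ratios: -18 / 6 = -3.0
Common ratio r = -3.
First term a = 6.
Formula: S_i = 6 * (-3)^i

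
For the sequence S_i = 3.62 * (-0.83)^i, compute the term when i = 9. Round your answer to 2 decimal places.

S_9 = 3.62 * (-0.83)^9 ≈ 3.62 * -0.1869 ≈ -0.68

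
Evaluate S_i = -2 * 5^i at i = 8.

S_8 = -2 * 5^8 = -2 * 390625 = -781250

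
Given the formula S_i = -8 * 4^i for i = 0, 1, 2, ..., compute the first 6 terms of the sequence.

This is a geometric sequence.
i=0: S_0 = -8 * 4^0 = -8
i=1: S_1 = -8 * 4^1 = -32
i=2: S_2 = -8 * 4^2 = -128
i=3: S_3 = -8 * 4^3 = -512
i=4: S_4 = -8 * 4^4 = -2048
i=5: S_5 = -8 * 4^5 = -8192
The first 6 terms are: [-8, -32, -128, -512, -2048, -8192]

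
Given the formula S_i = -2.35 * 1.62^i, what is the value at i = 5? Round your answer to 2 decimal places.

S_5 = -2.35 * 1.62^5 ≈ -2.35 * 11.1577 ≈ -26.22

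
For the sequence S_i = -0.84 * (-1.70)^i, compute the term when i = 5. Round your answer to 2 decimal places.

S_5 = -0.84 * (-1.7)^5 ≈ -0.84 * -14.1986 ≈ 11.93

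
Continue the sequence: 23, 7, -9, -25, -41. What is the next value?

Differences: 7 - 23 = -16
This is an arithmetic sequence with common difference d = -16.
Next term = -41 + -16 = -57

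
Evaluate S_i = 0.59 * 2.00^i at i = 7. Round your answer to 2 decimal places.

S_7 = 0.59 * 2.0^7 = 0.59 * 128 = 75.52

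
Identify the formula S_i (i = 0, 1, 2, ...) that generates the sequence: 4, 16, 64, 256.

Check ratios: 16 / 4 = 4.0
Common ratio r = 4.
First term a = 4.
Formula: S_i = 4 * 4^i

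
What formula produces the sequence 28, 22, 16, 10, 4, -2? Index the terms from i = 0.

Check differences: 22 - 28 = -6
16 - 22 = -6
Common difference d = -6.
First term a = 28.
Formula: S_i = 28 - 6*i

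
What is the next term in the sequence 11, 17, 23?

Differences: 17 - 11 = 6
This is an arithmetic sequence with common difference d = 6.
Next term = 23 + 6 = 29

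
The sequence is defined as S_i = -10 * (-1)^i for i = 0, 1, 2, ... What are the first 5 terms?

This is a geometric sequence.
i=0: S_0 = -10 * (-1)^0 = -10
i=1: S_1 = -10 * (-1)^1 = 10
i=2: S_2 = -10 * (-1)^2 = -10
i=3: S_3 = -10 * (-1)^3 = 10
i=4: S_4 = -10 * (-1)^4 = -10
The first 5 terms are: [-10, 10, -10, 10, -10]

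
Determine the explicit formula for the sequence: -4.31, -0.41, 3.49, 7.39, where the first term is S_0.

Check differences: -0.41 - -4.31 = 3.9
3.49 - -0.41 = 3.9
Common difference d = 3.9.
First term a = -4.31.
Formula: S_i = -4.31 + 3.90*i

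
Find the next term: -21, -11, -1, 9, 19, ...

Differences: -11 - -21 = 10
This is an arithmetic sequence with common difference d = 10.
Next term = 19 + 10 = 29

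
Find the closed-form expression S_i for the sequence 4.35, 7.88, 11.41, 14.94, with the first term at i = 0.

Check differences: 7.88 - 4.35 = 3.53
11.41 - 7.88 = 3.53
Common difference d = 3.53.
First term a = 4.35.
Formula: S_i = 4.35 + 3.53*i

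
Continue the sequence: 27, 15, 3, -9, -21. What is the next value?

Differences: 15 - 27 = -12
This is an arithmetic sequence with common difference d = -12.
Next term = -21 + -12 = -33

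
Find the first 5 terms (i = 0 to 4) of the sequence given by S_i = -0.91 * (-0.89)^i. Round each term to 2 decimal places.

This is a geometric sequence.
i=0: S_0 = -0.91 * (-0.89)^0 = -0.91
i=1: S_1 = -0.91 * (-0.89)^1 ≈ 0.81
i=2: S_2 = -0.91 * (-0.89)^2 ≈ -0.72
i=3: S_3 = -0.91 * (-0.89)^3 ≈ 0.64
i=4: S_4 = -0.91 * (-0.89)^4 ≈ -0.57
The first 5 terms are: [-0.91, 0.81, -0.72, 0.64, -0.57]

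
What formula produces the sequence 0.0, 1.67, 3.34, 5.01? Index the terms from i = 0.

Check differences: 1.67 - 0.0 = 1.67
3.34 - 1.67 = 1.67
Common difference d = 1.67.
First term a = 0.0.
Formula: S_i = 0.00 + 1.67*i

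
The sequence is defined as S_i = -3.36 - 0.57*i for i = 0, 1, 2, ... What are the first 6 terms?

This is an arithmetic sequence.
i=0: S_0 = -3.36 + -0.57*0 = -3.36
i=1: S_1 = -3.36 + -0.57*1 = -3.93
i=2: S_2 = -3.36 + -0.57*2 = -4.5
i=3: S_3 = -3.36 + -0.57*3 = -5.07
i=4: S_4 = -3.36 + -0.57*4 = -5.64
i=5: S_5 = -3.36 + -0.57*5 = -6.21
The first 6 terms are: [-3.36, -3.93, -4.5, -5.07, -5.64, -6.21]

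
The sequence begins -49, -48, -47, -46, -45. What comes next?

Differences: -48 - -49 = 1
This is an arithmetic sequence with common difference d = 1.
Next term = -45 + 1 = -44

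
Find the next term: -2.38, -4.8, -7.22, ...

Differences: -4.8 - -2.38 = -2.42
This is an arithmetic sequence with common difference d = -2.42.
Next term = -7.22 + -2.42 = -9.64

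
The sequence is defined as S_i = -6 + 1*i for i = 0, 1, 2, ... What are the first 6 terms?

This is an arithmetic sequence.
i=0: S_0 = -6 + 1*0 = -6
i=1: S_1 = -6 + 1*1 = -5
i=2: S_2 = -6 + 1*2 = -4
i=3: S_3 = -6 + 1*3 = -3
i=4: S_4 = -6 + 1*4 = -2
i=5: S_5 = -6 + 1*5 = -1
The first 6 terms are: [-6, -5, -4, -3, -2, -1]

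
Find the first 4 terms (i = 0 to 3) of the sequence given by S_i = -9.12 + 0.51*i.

This is an arithmetic sequence.
i=0: S_0 = -9.12 + 0.51*0 = -9.12
i=1: S_1 = -9.12 + 0.51*1 = -8.61
i=2: S_2 = -9.12 + 0.51*2 = -8.1
i=3: S_3 = -9.12 + 0.51*3 = -7.59
The first 4 terms are: [-9.12, -8.61, -8.1, -7.59]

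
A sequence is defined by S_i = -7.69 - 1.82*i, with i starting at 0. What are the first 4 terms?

This is an arithmetic sequence.
i=0: S_0 = -7.69 + -1.82*0 = -7.69
i=1: S_1 = -7.69 + -1.82*1 = -9.51
i=2: S_2 = -7.69 + -1.82*2 = -11.33
i=3: S_3 = -7.69 + -1.82*3 = -13.15
The first 4 terms are: [-7.69, -9.51, -11.33, -13.15]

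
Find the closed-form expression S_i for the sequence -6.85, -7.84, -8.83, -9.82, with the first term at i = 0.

Check differences: -7.84 - -6.85 = -0.99
-8.83 - -7.84 = -0.99
Common difference d = -0.99.
First term a = -6.85.
Formula: S_i = -6.85 - 0.99*i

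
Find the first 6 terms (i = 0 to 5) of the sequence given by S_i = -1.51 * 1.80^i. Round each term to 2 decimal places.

This is a geometric sequence.
i=0: S_0 = -1.51 * 1.8^0 = -1.51
i=1: S_1 = -1.51 * 1.8^1 ≈ -2.72
i=2: S_2 = -1.51 * 1.8^2 ≈ -4.89
i=3: S_3 = -1.51 * 1.8^3 ≈ -8.81
i=4: S_4 = -1.51 * 1.8^4 ≈ -15.85
i=5: S_5 = -1.51 * 1.8^5 ≈ -28.53
The first 6 terms are: [-1.51, -2.72, -4.89, -8.81, -15.85, -28.53]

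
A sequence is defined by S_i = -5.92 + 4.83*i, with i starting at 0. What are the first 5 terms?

This is an arithmetic sequence.
i=0: S_0 = -5.92 + 4.83*0 = -5.92
i=1: S_1 = -5.92 + 4.83*1 = -1.09
i=2: S_2 = -5.92 + 4.83*2 = 3.74
i=3: S_3 = -5.92 + 4.83*3 = 8.57
i=4: S_4 = -5.92 + 4.83*4 = 13.4
The first 5 terms are: [-5.92, -1.09, 3.74, 8.57, 13.4]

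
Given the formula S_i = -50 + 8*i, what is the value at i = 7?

S_7 = -50 + 8*7 = -50 + 56 = 6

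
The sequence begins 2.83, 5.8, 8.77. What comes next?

Differences: 5.8 - 2.83 = 2.97
This is an arithmetic sequence with common difference d = 2.97.
Next term = 8.77 + 2.97 = 11.74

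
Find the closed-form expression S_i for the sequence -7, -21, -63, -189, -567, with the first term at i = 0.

Check ratios: -21 / -7 = 3.0
Common ratio r = 3.
First term a = -7.
Formula: S_i = -7 * 3^i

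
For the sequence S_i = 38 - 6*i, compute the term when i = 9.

S_9 = 38 + -6*9 = 38 + -54 = -16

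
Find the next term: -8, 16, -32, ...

Ratios: 16 / -8 = -2.0
This is a geometric sequence with common ratio r = -2.
Next term = -32 * -2 = 64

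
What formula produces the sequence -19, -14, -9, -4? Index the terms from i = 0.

Check differences: -14 - -19 = 5
-9 - -14 = 5
Common difference d = 5.
First term a = -19.
Formula: S_i = -19 + 5*i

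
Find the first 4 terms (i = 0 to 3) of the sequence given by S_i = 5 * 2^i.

This is a geometric sequence.
i=0: S_0 = 5 * 2^0 = 5
i=1: S_1 = 5 * 2^1 = 10
i=2: S_2 = 5 * 2^2 = 20
i=3: S_3 = 5 * 2^3 = 40
The first 4 terms are: [5, 10, 20, 40]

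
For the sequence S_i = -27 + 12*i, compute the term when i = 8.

S_8 = -27 + 12*8 = -27 + 96 = 69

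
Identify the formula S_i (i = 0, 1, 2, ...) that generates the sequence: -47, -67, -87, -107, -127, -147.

Check differences: -67 - -47 = -20
-87 - -67 = -20
Common difference d = -20.
First term a = -47.
Formula: S_i = -47 - 20*i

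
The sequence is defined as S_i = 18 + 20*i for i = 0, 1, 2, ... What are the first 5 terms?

This is an arithmetic sequence.
i=0: S_0 = 18 + 20*0 = 18
i=1: S_1 = 18 + 20*1 = 38
i=2: S_2 = 18 + 20*2 = 58
i=3: S_3 = 18 + 20*3 = 78
i=4: S_4 = 18 + 20*4 = 98
The first 5 terms are: [18, 38, 58, 78, 98]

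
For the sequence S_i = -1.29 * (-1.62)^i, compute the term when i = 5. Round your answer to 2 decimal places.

S_5 = -1.29 * (-1.62)^5 ≈ -1.29 * -11.1577 ≈ 14.39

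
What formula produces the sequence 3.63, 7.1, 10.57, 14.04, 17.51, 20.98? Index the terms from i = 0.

Check differences: 7.1 - 3.63 = 3.47
10.57 - 7.1 = 3.47
Common difference d = 3.47.
First term a = 3.63.
Formula: S_i = 3.63 + 3.47*i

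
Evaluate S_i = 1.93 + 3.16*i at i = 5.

S_5 = 1.93 + 3.16*5 = 1.93 + 15.8 = 17.73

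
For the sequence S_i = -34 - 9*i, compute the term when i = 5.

S_5 = -34 + -9*5 = -34 + -45 = -79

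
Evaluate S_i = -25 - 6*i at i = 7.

S_7 = -25 + -6*7 = -25 + -42 = -67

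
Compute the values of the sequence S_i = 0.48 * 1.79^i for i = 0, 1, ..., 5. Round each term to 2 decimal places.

This is a geometric sequence.
i=0: S_0 = 0.48 * 1.79^0 = 0.48
i=1: S_1 = 0.48 * 1.79^1 ≈ 0.86
i=2: S_2 = 0.48 * 1.79^2 ≈ 1.54
i=3: S_3 = 0.48 * 1.79^3 ≈ 2.75
i=4: S_4 = 0.48 * 1.79^4 ≈ 4.93
i=5: S_5 = 0.48 * 1.79^5 ≈ 8.82
The first 6 terms are: [0.48, 0.86, 1.54, 2.75, 4.93, 8.82]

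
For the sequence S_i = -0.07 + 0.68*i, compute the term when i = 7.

S_7 = -0.07 + 0.68*7 = -0.07 + 4.76 = 4.69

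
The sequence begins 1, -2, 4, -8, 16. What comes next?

Ratios: -2 / 1 = -2.0
This is a geometric sequence with common ratio r = -2.
Next term = 16 * -2 = -32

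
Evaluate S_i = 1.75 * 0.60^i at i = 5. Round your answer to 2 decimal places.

S_5 = 1.75 * 0.6^5 ≈ 1.75 * 0.0778 ≈ 0.14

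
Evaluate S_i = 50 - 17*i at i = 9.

S_9 = 50 + -17*9 = 50 + -153 = -103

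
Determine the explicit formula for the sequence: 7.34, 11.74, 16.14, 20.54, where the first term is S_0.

Check differences: 11.74 - 7.34 = 4.4
16.14 - 11.74 = 4.4
Common difference d = 4.4.
First term a = 7.34.
Formula: S_i = 7.34 + 4.40*i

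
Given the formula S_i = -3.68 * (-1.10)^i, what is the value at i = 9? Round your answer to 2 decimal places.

S_9 = -3.68 * (-1.1)^9 ≈ -3.68 * -2.3579 ≈ 8.68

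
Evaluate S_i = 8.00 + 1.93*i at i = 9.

S_9 = 8.0 + 1.93*9 = 8.0 + 17.37 = 25.37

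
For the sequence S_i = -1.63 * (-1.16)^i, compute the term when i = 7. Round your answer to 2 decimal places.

S_7 = -1.63 * (-1.16)^7 ≈ -1.63 * -2.8262 ≈ 4.61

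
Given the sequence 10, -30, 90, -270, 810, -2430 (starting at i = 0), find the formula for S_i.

Check ratios: -30 / 10 = -3.0
Common ratio r = -3.
First term a = 10.
Formula: S_i = 10 * (-3)^i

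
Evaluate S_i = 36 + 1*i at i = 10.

S_10 = 36 + 1*10 = 36 + 10 = 46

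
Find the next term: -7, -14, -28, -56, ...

Ratios: -14 / -7 = 2.0
This is a geometric sequence with common ratio r = 2.
Next term = -56 * 2 = -112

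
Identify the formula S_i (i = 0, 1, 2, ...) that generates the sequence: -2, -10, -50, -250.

Check ratios: -10 / -2 = 5.0
Common ratio r = 5.
First term a = -2.
Formula: S_i = -2 * 5^i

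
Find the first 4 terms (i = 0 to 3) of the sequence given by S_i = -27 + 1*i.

This is an arithmetic sequence.
i=0: S_0 = -27 + 1*0 = -27
i=1: S_1 = -27 + 1*1 = -26
i=2: S_2 = -27 + 1*2 = -25
i=3: S_3 = -27 + 1*3 = -24
The first 4 terms are: [-27, -26, -25, -24]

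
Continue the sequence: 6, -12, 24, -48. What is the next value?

Ratios: -12 / 6 = -2.0
This is a geometric sequence with common ratio r = -2.
Next term = -48 * -2 = 96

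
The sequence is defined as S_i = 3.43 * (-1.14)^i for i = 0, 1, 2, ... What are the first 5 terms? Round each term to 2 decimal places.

This is a geometric sequence.
i=0: S_0 = 3.43 * (-1.14)^0 = 3.43
i=1: S_1 = 3.43 * (-1.14)^1 ≈ -3.91
i=2: S_2 = 3.43 * (-1.14)^2 ≈ 4.46
i=3: S_3 = 3.43 * (-1.14)^3 ≈ -5.08
i=4: S_4 = 3.43 * (-1.14)^4 ≈ 5.79
The first 5 terms are: [3.43, -3.91, 4.46, -5.08, 5.79]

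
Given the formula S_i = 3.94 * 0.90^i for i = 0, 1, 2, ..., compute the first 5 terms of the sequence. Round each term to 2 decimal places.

This is a geometric sequence.
i=0: S_0 = 3.94 * 0.9^0 = 3.94
i=1: S_1 = 3.94 * 0.9^1 ≈ 3.55
i=2: S_2 = 3.94 * 0.9^2 ≈ 3.19
i=3: S_3 = 3.94 * 0.9^3 ≈ 2.87
i=4: S_4 = 3.94 * 0.9^4 ≈ 2.59
The first 5 terms are: [3.94, 3.55, 3.19, 2.87, 2.59]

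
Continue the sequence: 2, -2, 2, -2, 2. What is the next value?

Ratios: -2 / 2 = -1.0
This is a geometric sequence with common ratio r = -1.
Next term = 2 * -1 = -2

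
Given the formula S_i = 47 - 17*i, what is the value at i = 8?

S_8 = 47 + -17*8 = 47 + -136 = -89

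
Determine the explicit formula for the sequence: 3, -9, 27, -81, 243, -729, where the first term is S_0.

Check ratios: -9 / 3 = -3.0
Common ratio r = -3.
First term a = 3.
Formula: S_i = 3 * (-3)^i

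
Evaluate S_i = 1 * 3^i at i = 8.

S_8 = 1 * 3^8 = 1 * 6561 = 6561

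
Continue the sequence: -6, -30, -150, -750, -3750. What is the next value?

Ratios: -30 / -6 = 5.0
This is a geometric sequence with common ratio r = 5.
Next term = -3750 * 5 = -18750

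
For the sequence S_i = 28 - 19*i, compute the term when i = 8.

S_8 = 28 + -19*8 = 28 + -152 = -124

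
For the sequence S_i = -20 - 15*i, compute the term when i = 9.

S_9 = -20 + -15*9 = -20 + -135 = -155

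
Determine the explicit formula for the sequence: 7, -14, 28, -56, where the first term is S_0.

Check ratios: -14 / 7 = -2.0
Common ratio r = -2.
First term a = 7.
Formula: S_i = 7 * (-2)^i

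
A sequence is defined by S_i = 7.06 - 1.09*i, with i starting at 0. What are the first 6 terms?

This is an arithmetic sequence.
i=0: S_0 = 7.06 + -1.09*0 = 7.06
i=1: S_1 = 7.06 + -1.09*1 = 5.97
i=2: S_2 = 7.06 + -1.09*2 = 4.88
i=3: S_3 = 7.06 + -1.09*3 = 3.79
i=4: S_4 = 7.06 + -1.09*4 = 2.7
i=5: S_5 = 7.06 + -1.09*5 = 1.61
The first 6 terms are: [7.06, 5.97, 4.88, 3.79, 2.7, 1.61]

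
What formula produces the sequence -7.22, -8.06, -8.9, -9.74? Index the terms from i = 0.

Check differences: -8.06 - -7.22 = -0.84
-8.9 - -8.06 = -0.84
Common difference d = -0.84.
First term a = -7.22.
Formula: S_i = -7.22 - 0.84*i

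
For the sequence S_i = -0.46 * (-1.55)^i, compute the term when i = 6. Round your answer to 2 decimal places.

S_6 = -0.46 * (-1.55)^6 ≈ -0.46 * 13.8672 ≈ -6.38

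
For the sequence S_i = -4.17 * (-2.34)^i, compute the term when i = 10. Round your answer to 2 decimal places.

S_10 = -4.17 * (-2.34)^10 ≈ -4.17 * 4922.1923 ≈ -20525.54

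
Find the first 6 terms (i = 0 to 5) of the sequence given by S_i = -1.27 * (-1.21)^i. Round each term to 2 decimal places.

This is a geometric sequence.
i=0: S_0 = -1.27 * (-1.21)^0 = -1.27
i=1: S_1 = -1.27 * (-1.21)^1 ≈ 1.54
i=2: S_2 = -1.27 * (-1.21)^2 ≈ -1.86
i=3: S_3 = -1.27 * (-1.21)^3 ≈ 2.25
i=4: S_4 = -1.27 * (-1.21)^4 ≈ -2.72
i=5: S_5 = -1.27 * (-1.21)^5 ≈ 3.29
The first 6 terms are: [-1.27, 1.54, -1.86, 2.25, -2.72, 3.29]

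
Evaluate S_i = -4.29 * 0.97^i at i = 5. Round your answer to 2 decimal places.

S_5 = -4.29 * 0.97^5 ≈ -4.29 * 0.8587 ≈ -3.68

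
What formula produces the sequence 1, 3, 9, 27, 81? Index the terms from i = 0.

Check ratios: 3 / 1 = 3.0
Common ratio r = 3.
First term a = 1.
Formula: S_i = 1 * 3^i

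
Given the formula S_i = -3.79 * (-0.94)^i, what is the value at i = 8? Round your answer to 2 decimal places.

S_8 = -3.79 * (-0.94)^8 ≈ -3.79 * 0.6096 ≈ -2.31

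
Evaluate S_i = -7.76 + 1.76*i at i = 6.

S_6 = -7.76 + 1.76*6 = -7.76 + 10.56 = 2.8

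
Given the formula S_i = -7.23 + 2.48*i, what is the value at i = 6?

S_6 = -7.23 + 2.48*6 = -7.23 + 14.88 = 7.65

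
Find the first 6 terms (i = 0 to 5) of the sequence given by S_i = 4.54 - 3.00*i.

This is an arithmetic sequence.
i=0: S_0 = 4.54 + -3.0*0 = 4.54
i=1: S_1 = 4.54 + -3.0*1 = 1.54
i=2: S_2 = 4.54 + -3.0*2 = -1.46
i=3: S_3 = 4.54 + -3.0*3 = -4.46
i=4: S_4 = 4.54 + -3.0*4 = -7.46
i=5: S_5 = 4.54 + -3.0*5 = -10.46
The first 6 terms are: [4.54, 1.54, -1.46, -4.46, -7.46, -10.46]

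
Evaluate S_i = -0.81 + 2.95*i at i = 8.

S_8 = -0.81 + 2.95*8 = -0.81 + 23.6 = 22.79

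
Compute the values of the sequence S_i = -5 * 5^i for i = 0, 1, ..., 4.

This is a geometric sequence.
i=0: S_0 = -5 * 5^0 = -5
i=1: S_1 = -5 * 5^1 = -25
i=2: S_2 = -5 * 5^2 = -125
i=3: S_3 = -5 * 5^3 = -625
i=4: S_4 = -5 * 5^4 = -3125
The first 5 terms are: [-5, -25, -125, -625, -3125]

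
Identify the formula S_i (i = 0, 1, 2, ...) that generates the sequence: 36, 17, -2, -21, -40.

Check differences: 17 - 36 = -19
-2 - 17 = -19
Common difference d = -19.
First term a = 36.
Formula: S_i = 36 - 19*i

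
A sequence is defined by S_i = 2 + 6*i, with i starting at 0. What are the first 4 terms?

This is an arithmetic sequence.
i=0: S_0 = 2 + 6*0 = 2
i=1: S_1 = 2 + 6*1 = 8
i=2: S_2 = 2 + 6*2 = 14
i=3: S_3 = 2 + 6*3 = 20
The first 4 terms are: [2, 8, 14, 20]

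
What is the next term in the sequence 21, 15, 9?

Differences: 15 - 21 = -6
This is an arithmetic sequence with common difference d = -6.
Next term = 9 + -6 = 3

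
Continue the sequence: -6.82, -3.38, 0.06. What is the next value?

Differences: -3.38 - -6.82 = 3.44
This is an arithmetic sequence with common difference d = 3.44.
Next term = 0.06 + 3.44 = 3.5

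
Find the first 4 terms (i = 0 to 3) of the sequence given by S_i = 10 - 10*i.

This is an arithmetic sequence.
i=0: S_0 = 10 + -10*0 = 10
i=1: S_1 = 10 + -10*1 = 0
i=2: S_2 = 10 + -10*2 = -10
i=3: S_3 = 10 + -10*3 = -20
The first 4 terms are: [10, 0, -10, -20]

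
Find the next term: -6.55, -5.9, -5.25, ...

Differences: -5.9 - -6.55 = 0.65
This is an arithmetic sequence with common difference d = 0.65.
Next term = -5.25 + 0.65 = -4.6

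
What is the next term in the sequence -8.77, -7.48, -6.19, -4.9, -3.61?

Differences: -7.48 - -8.77 = 1.29
This is an arithmetic sequence with common difference d = 1.29.
Next term = -3.61 + 1.29 = -2.32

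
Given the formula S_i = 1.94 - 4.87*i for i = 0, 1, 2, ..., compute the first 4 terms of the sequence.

This is an arithmetic sequence.
i=0: S_0 = 1.94 + -4.87*0 = 1.94
i=1: S_1 = 1.94 + -4.87*1 = -2.93
i=2: S_2 = 1.94 + -4.87*2 = -7.8
i=3: S_3 = 1.94 + -4.87*3 = -12.67
The first 4 terms are: [1.94, -2.93, -7.8, -12.67]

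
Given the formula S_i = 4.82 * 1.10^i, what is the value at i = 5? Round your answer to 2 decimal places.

S_5 = 4.82 * 1.1^5 ≈ 4.82 * 1.6105 ≈ 7.76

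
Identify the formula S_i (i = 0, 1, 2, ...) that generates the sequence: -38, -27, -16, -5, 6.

Check differences: -27 - -38 = 11
-16 - -27 = 11
Common difference d = 11.
First term a = -38.
Formula: S_i = -38 + 11*i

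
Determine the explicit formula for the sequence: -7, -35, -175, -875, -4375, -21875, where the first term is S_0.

Check ratios: -35 / -7 = 5.0
Common ratio r = 5.
First term a = -7.
Formula: S_i = -7 * 5^i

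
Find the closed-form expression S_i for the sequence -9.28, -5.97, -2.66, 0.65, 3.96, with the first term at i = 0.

Check differences: -5.97 - -9.28 = 3.31
-2.66 - -5.97 = 3.31
Common difference d = 3.31.
First term a = -9.28.
Formula: S_i = -9.28 + 3.31*i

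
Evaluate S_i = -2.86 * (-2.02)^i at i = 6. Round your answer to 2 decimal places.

S_6 = -2.86 * (-2.02)^6 ≈ -2.86 * 67.9373 ≈ -194.3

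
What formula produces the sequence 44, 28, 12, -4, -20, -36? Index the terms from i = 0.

Check differences: 28 - 44 = -16
12 - 28 = -16
Common difference d = -16.
First term a = 44.
Formula: S_i = 44 - 16*i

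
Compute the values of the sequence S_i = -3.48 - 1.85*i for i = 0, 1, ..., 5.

This is an arithmetic sequence.
i=0: S_0 = -3.48 + -1.85*0 = -3.48
i=1: S_1 = -3.48 + -1.85*1 = -5.33
i=2: S_2 = -3.48 + -1.85*2 = -7.18
i=3: S_3 = -3.48 + -1.85*3 = -9.03
i=4: S_4 = -3.48 + -1.85*4 = -10.88
i=5: S_5 = -3.48 + -1.85*5 = -12.73
The first 6 terms are: [-3.48, -5.33, -7.18, -9.03, -10.88, -12.73]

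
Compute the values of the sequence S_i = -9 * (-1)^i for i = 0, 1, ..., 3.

This is a geometric sequence.
i=0: S_0 = -9 * (-1)^0 = -9
i=1: S_1 = -9 * (-1)^1 = 9
i=2: S_2 = -9 * (-1)^2 = -9
i=3: S_3 = -9 * (-1)^3 = 9
The first 4 terms are: [-9, 9, -9, 9]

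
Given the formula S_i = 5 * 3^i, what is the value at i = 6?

S_6 = 5 * 3^6 = 5 * 729 = 3645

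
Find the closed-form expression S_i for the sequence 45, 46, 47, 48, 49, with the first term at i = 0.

Check differences: 46 - 45 = 1
47 - 46 = 1
Common difference d = 1.
First term a = 45.
Formula: S_i = 45 + 1*i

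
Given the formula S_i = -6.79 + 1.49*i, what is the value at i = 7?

S_7 = -6.79 + 1.49*7 = -6.79 + 10.43 = 3.64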